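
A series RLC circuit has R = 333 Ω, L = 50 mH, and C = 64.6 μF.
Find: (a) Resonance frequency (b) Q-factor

Step 1 — Resonance condition Im(Z)=0 gives ω₀ = 1/√(LC).
Step 2 — ω₀ = 1/√(0.05·6.46e-05) = 556.4 rad/s.
Step 3 — f₀ = ω₀/(2π) = 88.56 Hz.
Step 4 — Series Q: Q = ω₀L/R = 556.4·0.05/333 = 0.08355.

(a) f₀ = 88.56 Hz  (b) Q = 0.08355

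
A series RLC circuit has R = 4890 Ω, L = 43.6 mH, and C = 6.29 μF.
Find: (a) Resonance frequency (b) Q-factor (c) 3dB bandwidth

Step 1 — Resonance: ω₀ = 1/√(LC) = 1/√(0.0436·6.29e-06) = 1910 rad/s.
Step 2 — f₀ = ω₀/(2π) = 303.9 Hz.
Step 3 — Series Q: Q = ω₀L/R = 1910·0.0436/4890 = 0.01703.
Step 4 — Bandwidth: Δω = ω₀/Q = 1.122e+05 rad/s; BW = Δω/(2π) = 1.785e+04 Hz.

(a) f₀ = 303.9 Hz  (b) Q = 0.01703  (c) BW = 1.785e+04 Hz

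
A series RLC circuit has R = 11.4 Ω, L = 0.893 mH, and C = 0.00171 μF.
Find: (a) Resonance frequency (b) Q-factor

Step 1 — Resonance condition Im(Z)=0 gives ω₀ = 1/√(LC).
Step 2 — ω₀ = 1/√(0.000893·1.71e-09) = 8.092e+05 rad/s.
Step 3 — f₀ = ω₀/(2π) = 1.288e+05 Hz.
Step 4 — Series Q: Q = ω₀L/R = 8.092e+05·0.000893/11.4 = 63.39.

(a) f₀ = 1.288e+05 Hz  (b) Q = 63.39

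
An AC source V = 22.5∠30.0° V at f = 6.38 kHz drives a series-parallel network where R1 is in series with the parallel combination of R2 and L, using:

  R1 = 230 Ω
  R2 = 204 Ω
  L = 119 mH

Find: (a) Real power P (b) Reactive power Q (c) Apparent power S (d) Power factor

Step 1 — Angular frequency: ω = 2π·f = 2π·6380 = 4.009e+04 rad/s.
Step 2 — Component impedances:
  R1: Z = R = 230 Ω
  R2: Z = R = 204 Ω
  L: Z = jωL = j·4.009e+04·0.119 = 0 + j4770 Ω
Step 3 — Parallel branch: R2 || L = 1/(1/R2 + 1/L) = 203.6 + j8.708 Ω.
Step 4 — Series with R1: Z_total = R1 + (R2 || L) = 433.6 + j8.708 Ω = 433.7∠1.2° Ω.
Step 5 — Source phasor: V = 22.5∠30.0° V = 19.49 + j11.25 V.
Step 6 — Current: I = V / Z = 0.04544 + j0.02503 A = 0.05188∠28.8° A.
Step 7 — Complex power: S = V·I* = 1.167 + j0.02344 VA.
Step 8 — Real power: P = Re(S) = 1.167 W.
Step 9 — Reactive power: Q = Im(S) = 0.02344 VAR.
Step 10 — Apparent power: |S| = 1.167 VA.
Step 11 — Power factor: PF = P/|S| = 0.9998 (lagging).

(a) P = 1.167 W  (b) Q = 0.02344 VAR  (c) S = 1.167 VA  (d) PF = 0.9998 (lagging)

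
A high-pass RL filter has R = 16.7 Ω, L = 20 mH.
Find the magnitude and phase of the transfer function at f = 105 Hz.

Step 1 — Angular frequency: ω = 2π·105 = 659.7 rad/s.
Step 2 — Transfer function: H(jω) = jωL/(R + jωL).
Step 3 — Numerator jωL = j·13.19; denominator R + jωL = 16.7 + j13.19.
Step 4 — H = 0.3843 + j0.4864.
Step 5 — Magnitude: |H| = 0.6199 (-4.2 dB); phase: φ = 51.7°.

|H| = 0.6199 (-4.2 dB), φ = 51.7°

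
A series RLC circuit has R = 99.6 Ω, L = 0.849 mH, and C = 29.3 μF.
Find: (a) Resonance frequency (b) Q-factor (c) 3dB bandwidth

Step 1 — Resonance condition Im(Z)=0 gives ω₀ = 1/√(LC).
Step 2 — ω₀ = 1/√(0.000849·2.93e-05) = 6340 rad/s.
Step 3 — f₀ = ω₀/(2π) = 1009 Hz.
Step 4 — Series Q: Q = ω₀L/R = 6340·0.000849/99.6 = 0.05405.
Step 5 — 3dB bandwidth: Δω = ω₀/Q = 1.173e+05 rad/s; BW = Δω/(2π) = 1.867e+04 Hz.

(a) f₀ = 1009 Hz  (b) Q = 0.05405  (c) BW = 1.867e+04 Hz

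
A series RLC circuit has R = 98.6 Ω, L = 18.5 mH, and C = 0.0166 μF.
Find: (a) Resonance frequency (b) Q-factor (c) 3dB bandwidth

Step 1 — Resonance condition Im(Z)=0 gives ω₀ = 1/√(LC).
Step 2 — ω₀ = 1/√(0.0185·1.66e-08) = 5.706e+04 rad/s.
Step 3 — f₀ = ω₀/(2π) = 9082 Hz.
Step 4 — Series Q: Q = ω₀L/R = 5.706e+04·0.0185/98.6 = 10.71.
Step 5 — 3dB bandwidth: Δω = ω₀/Q = 5330 rad/s; BW = Δω/(2π) = 848.3 Hz.

(a) f₀ = 9082 Hz  (b) Q = 10.71  (c) BW = 848.3 Hz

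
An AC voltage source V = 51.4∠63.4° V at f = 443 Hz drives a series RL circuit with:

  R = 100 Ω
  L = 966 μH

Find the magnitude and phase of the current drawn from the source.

Step 1 — Angular frequency: ω = 2π·f = 2π·443 = 2783 rad/s.
Step 2 — Component impedances:
  R: Z = R = 100 Ω
  L: Z = jωL = j·2783·0.000966 = 0 + j2.689 Ω
Step 3 — Series combination: Z_total = R + L = 100 + j2.689 Ω = 100∠1.5° Ω.
Step 4 — Source phasor: V = 51.4∠63.4° V = 23.01 + j45.96 V.
Step 5 — Ohm's law: I = V / Z_total = (23.01 + j45.96) / (100 + j2.689) = 0.2423 + j0.4531 A.
Step 6 — Convert to polar: |I| = 0.5138 A, ∠I = 61.9°.

I = 0.5138∠61.9° A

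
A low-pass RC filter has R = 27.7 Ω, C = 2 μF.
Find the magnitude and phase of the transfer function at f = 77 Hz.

Step 1 — Angular frequency: ω = 2π·77 = 483.8 rad/s.
Step 2 — Transfer function: H(jω) = 1/(1 + jωRC).
Step 3 — Denominator: 1 + jωRC = 1 + j·483.8·27.7·2e-06 = 1 + j0.0268.
Step 4 — H = 0.9993 - j0.02678.
Step 5 — Magnitude: |H| = 0.9996 (-0.0 dB); phase: φ = -1.5°.

|H| = 0.9996 (-0.0 dB), φ = -1.5°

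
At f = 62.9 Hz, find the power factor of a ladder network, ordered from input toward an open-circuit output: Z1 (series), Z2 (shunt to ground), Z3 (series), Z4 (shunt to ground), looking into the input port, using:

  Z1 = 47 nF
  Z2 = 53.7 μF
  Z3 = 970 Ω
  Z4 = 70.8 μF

Step 1 — Angular frequency: ω = 2π·f = 2π·62.9 = 395.2 rad/s.
Step 2 — Component impedances:
  Z1: Z = 1/(jωC) = -j/(ω·C) = 0 - j5.384e+04 Ω
  Z2: Z = 1/(jωC) = -j/(ω·C) = 0 - j47.12 Ω
  Z3: Z = R = 970 Ω
  Z4: Z = 1/(jωC) = -j/(ω·C) = 0 - j35.74 Ω
Step 3 — Ladder network (open output): work backward from the far end, alternating series and parallel combinations. Z_in = 2.272 - j5.388e+04 Ω = 5.388e+04∠-90.0° Ω.
Step 4 — Power factor: PF = cos(φ) = Re(Z)/|Z| = 2.272/5.388e+04 = 4.217e-05.
Step 5 — Type: Im(Z) = -5.388e+04 ⇒ leading (phase φ = -90.0°).

PF = 4.217e-05 (leading, φ = -90.0°)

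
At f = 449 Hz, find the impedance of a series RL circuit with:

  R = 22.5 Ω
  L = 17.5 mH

Step 1 — Angular frequency: ω = 2π·f = 2π·449 = 2821 rad/s.
Step 2 — Component impedances:
  R: Z = R = 22.5 Ω
  L: Z = jωL = j·2821·0.0175 = 0 + j49.37 Ω
Step 3 — Series combination: Z_total = R + L = 22.5 + j49.37 Ω = 54.26∠65.5° Ω.

Z = 22.5 + j49.37 Ω = 54.26∠65.5° Ω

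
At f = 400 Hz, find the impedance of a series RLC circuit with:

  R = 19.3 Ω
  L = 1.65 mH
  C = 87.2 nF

Step 1 — Angular frequency: ω = 2π·f = 2π·400 = 2513 rad/s.
Step 2 — Component impedances:
  R: Z = R = 19.3 Ω
  L: Z = jωL = j·2513·0.00165 = 0 + j4.147 Ω
  C: Z = 1/(jωC) = -j/(ω·C) = 0 - j4563 Ω
Step 3 — Series combination: Z_total = R + L + C = 19.3 - j4559 Ω = 4559∠-89.8° Ω.

Z = 19.3 - j4559 Ω = 4559∠-89.8° Ω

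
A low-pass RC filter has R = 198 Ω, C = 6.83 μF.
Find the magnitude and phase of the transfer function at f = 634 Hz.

Step 1 — Angular frequency: ω = 2π·634 = 3984 rad/s.
Step 2 — Transfer function: H(jω) = 1/(1 + jωRC).
Step 3 — Denominator: 1 + jωRC = 1 + j·3984·198·6.83e-06 = 1 + j5.387.
Step 4 — H = 0.03331 - j0.1794.
Step 5 — Magnitude: |H| = 0.1825 (-14.8 dB); phase: φ = -79.5°.

|H| = 0.1825 (-14.8 dB), φ = -79.5°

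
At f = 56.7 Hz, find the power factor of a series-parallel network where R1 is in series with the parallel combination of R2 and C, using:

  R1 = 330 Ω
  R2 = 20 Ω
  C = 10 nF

Step 1 — Angular frequency: ω = 2π·f = 2π·56.7 = 356.3 rad/s.
Step 2 — Component impedances:
  R1: Z = R = 330 Ω
  R2: Z = R = 20 Ω
  C: Z = 1/(jωC) = -j/(ω·C) = 0 - j2.807e+05 Ω
Step 3 — Parallel branch: R2 || C = 1/(1/R2 + 1/C) = 20 - j0.001425 Ω.
Step 4 — Series with R1: Z_total = R1 + (R2 || C) = 350 - j0.001425 Ω = 350∠-0.0° Ω.
Step 5 — Power factor: PF = cos(φ) = Re(Z)/|Z| = 350/350 = 1.
Step 6 — Type: Im(Z) = -0.001425 ⇒ leading (phase φ = -0.0°).

PF = 1 (leading, φ = -0.0°)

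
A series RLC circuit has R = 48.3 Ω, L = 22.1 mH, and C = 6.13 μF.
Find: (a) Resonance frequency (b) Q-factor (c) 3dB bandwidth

Step 1 — Resonance condition Im(Z)=0 gives ω₀ = 1/√(LC).
Step 2 — ω₀ = 1/√(0.0221·6.13e-06) = 2717 rad/s.
Step 3 — f₀ = ω₀/(2π) = 432.4 Hz.
Step 4 — Series Q: Q = ω₀L/R = 2717·0.0221/48.3 = 1.243.
Step 5 — 3dB bandwidth: Δω = ω₀/Q = 2186 rad/s; BW = Δω/(2π) = 347.8 Hz.

(a) f₀ = 432.4 Hz  (b) Q = 1.243  (c) BW = 347.8 Hz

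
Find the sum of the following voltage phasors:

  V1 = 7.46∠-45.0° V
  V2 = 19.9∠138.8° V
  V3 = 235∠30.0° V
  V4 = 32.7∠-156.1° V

Step 1 — Convert each phasor to rectangular form:
  V1 = 7.46·(cos(-45.0°) + j·sin(-45.0°)) = 5.275 - j5.275 V
  V2 = 19.9·(cos(138.8°) + j·sin(138.8°)) = -14.97 + j13.11 V
  V3 = 235·(cos(30.0°) + j·sin(30.0°)) = 203.5 + j117.5 V
  V4 = 32.7·(cos(-156.1°) + j·sin(-156.1°)) = -29.9 - j13.25 V
Step 2 — Sum components: V_total = 163.9 + j112.1 V.
Step 3 — Convert to polar: |V_total| = 198.6 V, ∠V_total = 34.4°.

V_total = 198.6∠34.4° V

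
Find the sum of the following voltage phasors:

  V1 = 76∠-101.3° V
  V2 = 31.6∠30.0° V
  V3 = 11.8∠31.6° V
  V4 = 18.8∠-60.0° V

Step 1 — Convert each phasor to rectangular form:
  V1 = 76·(cos(-101.3°) + j·sin(-101.3°)) = -14.89 - j74.53 V
  V2 = 31.6·(cos(30.0°) + j·sin(30.0°)) = 27.37 + j15.8 V
  V3 = 11.8·(cos(31.6°) + j·sin(31.6°)) = 10.05 + j6.183 V
  V4 = 18.8·(cos(-60.0°) + j·sin(-60.0°)) = 9.4 - j16.28 V
Step 2 — Sum components: V_total = 31.92 - j68.82 V.
Step 3 — Convert to polar: |V_total| = 75.87 V, ∠V_total = -65.1°.

V_total = 75.87∠-65.1° V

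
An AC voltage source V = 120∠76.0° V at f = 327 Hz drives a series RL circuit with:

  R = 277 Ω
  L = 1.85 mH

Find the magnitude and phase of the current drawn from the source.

Step 1 — Angular frequency: ω = 2π·f = 2π·327 = 2055 rad/s.
Step 2 — Component impedances:
  R: Z = R = 277 Ω
  L: Z = jωL = j·2055·0.00185 = 0 + j3.801 Ω
Step 3 — Series combination: Z_total = R + L = 277 + j3.801 Ω = 277∠0.8° Ω.
Step 4 — Source phasor: V = 120∠76.0° V = 29.03 + j116.4 V.
Step 5 — Ohm's law: I = V / Z_total = (29.03 + j116.4) / (277 + j3.801) = 0.1106 + j0.4188 A.
Step 6 — Convert to polar: |I| = 0.4332 A, ∠I = 75.2°.

I = 0.4332∠75.2° A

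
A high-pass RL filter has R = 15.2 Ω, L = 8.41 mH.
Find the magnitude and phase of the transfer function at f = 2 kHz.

Step 1 — Angular frequency: ω = 2π·2000 = 1.257e+04 rad/s.
Step 2 — Transfer function: H(jω) = jωL/(R + jωL).
Step 3 — Numerator jωL = j·105.7; denominator R + jωL = 15.2 + j105.7.
Step 4 — H = 0.9797 + j0.1409.
Step 5 — Magnitude: |H| = 0.9898 (-0.1 dB); phase: φ = 8.2°.

|H| = 0.9898 (-0.1 dB), φ = 8.2°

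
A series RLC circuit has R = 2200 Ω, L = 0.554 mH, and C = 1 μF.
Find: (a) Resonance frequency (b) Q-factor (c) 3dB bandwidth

Step 1 — Resonance condition Im(Z)=0 gives ω₀ = 1/√(LC).
Step 2 — ω₀ = 1/√(0.000554·1e-06) = 4.249e+04 rad/s.
Step 3 — f₀ = ω₀/(2π) = 6762 Hz.
Step 4 — Series Q: Q = ω₀L/R = 4.249e+04·0.000554/2200 = 0.0107.
Step 5 — 3dB bandwidth: Δω = ω₀/Q = 3.971e+06 rad/s; BW = Δω/(2π) = 6.32e+05 Hz.

(a) f₀ = 6762 Hz  (b) Q = 0.0107  (c) BW = 6.32e+05 Hz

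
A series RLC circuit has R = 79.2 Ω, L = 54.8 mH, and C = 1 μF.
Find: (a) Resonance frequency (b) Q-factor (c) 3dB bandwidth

Step 1 — Resonance: ω₀ = 1/√(LC) = 1/√(0.0548·1e-06) = 4272 rad/s.
Step 2 — f₀ = ω₀/(2π) = 679.9 Hz.
Step 3 — Series Q: Q = ω₀L/R = 4272·0.0548/79.2 = 2.956.
Step 4 — Bandwidth: Δω = ω₀/Q = 1445 rad/s; BW = Δω/(2π) = 230 Hz.

(a) f₀ = 679.9 Hz  (b) Q = 2.956  (c) BW = 230 Hz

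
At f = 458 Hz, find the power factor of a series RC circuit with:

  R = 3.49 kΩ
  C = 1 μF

Step 1 — Angular frequency: ω = 2π·f = 2π·458 = 2878 rad/s.
Step 2 — Component impedances:
  R: Z = R = 3490 Ω
  C: Z = 1/(jωC) = -j/(ω·C) = 0 - j347.5 Ω
Step 3 — Series combination: Z_total = R + C = 3490 - j347.5 Ω = 3507∠-5.7° Ω.
Step 4 — Power factor: PF = cos(φ) = Re(Z)/|Z| = 3490/3507.3 = 0.9951.
Step 5 — Type: Im(Z) = -347.5 ⇒ leading (phase φ = -5.7°).

PF = 0.9951 (leading, φ = -5.7°)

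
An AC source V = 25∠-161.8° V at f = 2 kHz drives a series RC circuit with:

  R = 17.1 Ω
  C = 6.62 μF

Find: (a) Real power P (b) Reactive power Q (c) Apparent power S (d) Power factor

Step 1 — Angular frequency: ω = 2π·f = 2π·2000 = 1.257e+04 rad/s.
Step 2 — Component impedances:
  R: Z = R = 17.1 Ω
  C: Z = 1/(jωC) = -j/(ω·C) = 0 - j12.02 Ω
Step 3 — Series combination: Z_total = R + C = 17.1 - j12.02 Ω = 20.9∠-35.1° Ω.
Step 4 — Source phasor: V = 25∠-161.8° V = -23.75 - j7.808 V.
Step 5 — Current: I = V / Z = -0.7147 - j0.959 A = 1.196∠-126.7° A.
Step 6 — Complex power: S = V·I* = 24.46 - j17.2 VA.
Step 7 — Real power: P = Re(S) = 24.46 W.
Step 8 — Reactive power: Q = Im(S) = -17.2 VAR.
Step 9 — Apparent power: |S| = 29.9 VA.
Step 10 — Power factor: PF = P/|S| = 0.8181 (leading).

(a) P = 24.46 W  (b) Q = -17.2 VAR  (c) S = 29.9 VA  (d) PF = 0.8181 (leading)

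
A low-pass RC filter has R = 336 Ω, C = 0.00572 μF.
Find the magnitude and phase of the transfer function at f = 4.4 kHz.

Step 1 — Angular frequency: ω = 2π·4400 = 2.765e+04 rad/s.
Step 2 — Transfer function: H(jω) = 1/(1 + jωRC).
Step 3 — Denominator: 1 + jωRC = 1 + j·2.765e+04·336·5.72e-09 = 1 + j0.05313.
Step 4 — H = 0.9972 - j0.05298.
Step 5 — Magnitude: |H| = 0.9986 (-0.0 dB); phase: φ = -3.0°.

|H| = 0.9986 (-0.0 dB), φ = -3.0°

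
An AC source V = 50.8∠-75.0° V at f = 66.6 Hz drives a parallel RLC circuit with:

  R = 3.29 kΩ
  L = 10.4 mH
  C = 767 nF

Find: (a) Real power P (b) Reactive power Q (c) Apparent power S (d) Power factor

Step 1 — Angular frequency: ω = 2π·f = 2π·66.6 = 418.5 rad/s.
Step 2 — Component impedances:
  R: Z = R = 3290 Ω
  L: Z = jωL = j·418.5·0.0104 = 0 + j4.352 Ω
  C: Z = 1/(jωC) = -j/(ω·C) = 0 - j3116 Ω
Step 3 — Parallel combination: 1/Z_total = 1/R + 1/L + 1/C; Z_total = 0.005773 + j4.358 Ω = 4.358∠89.9° Ω.
Step 4 — Source phasor: V = 50.8∠-75.0° V = 13.15 - j49.07 V.
Step 5 — Current: I = V / Z = -11.26 - j3.032 A = 11.66∠-164.9° A.
Step 6 — Complex power: S = V·I* = 0.7844 + j592.2 VA.
Step 7 — Real power: P = Re(S) = 0.7844 W.
Step 8 — Reactive power: Q = Im(S) = 592.2 VAR.
Step 9 — Apparent power: |S| = 592.2 VA.
Step 10 — Power factor: PF = P/|S| = 0.001325 (lagging).

(a) P = 0.7844 W  (b) Q = 592.2 VAR  (c) S = 592.2 VA  (d) PF = 0.001325 (lagging)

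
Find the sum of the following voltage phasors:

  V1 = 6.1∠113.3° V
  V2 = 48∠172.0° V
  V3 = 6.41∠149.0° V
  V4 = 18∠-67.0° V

Step 1 — Convert each phasor to rectangular form:
  V1 = 6.1·(cos(113.3°) + j·sin(113.3°)) = -2.413 + j5.603 V
  V2 = 48·(cos(172.0°) + j·sin(172.0°)) = -47.53 + j6.68 V
  V3 = 6.41·(cos(149.0°) + j·sin(149.0°)) = -5.494 + j3.301 V
  V4 = 18·(cos(-67.0°) + j·sin(-67.0°)) = 7.033 - j16.57 V
Step 2 — Sum components: V_total = -48.41 - j0.9849 V.
Step 3 — Convert to polar: |V_total| = 48.42 V, ∠V_total = -178.8°.

V_total = 48.42∠-178.8° V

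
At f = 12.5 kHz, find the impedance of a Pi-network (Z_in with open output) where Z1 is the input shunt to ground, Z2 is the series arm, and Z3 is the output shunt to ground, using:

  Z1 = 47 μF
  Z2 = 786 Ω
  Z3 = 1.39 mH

Step 1 — Angular frequency: ω = 2π·f = 2π·1.25e+04 = 7.854e+04 rad/s.
Step 2 — Component impedances:
  Z1: Z = 1/(jωC) = -j/(ω·C) = 0 - j0.2709 Ω
  Z2: Z = R = 786 Ω
  Z3: Z = jωL = j·7.854e+04·0.00139 = 0 + j109.2 Ω
Step 3 — With open output, the series arm Z2 and the output shunt Z3 appear in series to ground: Z2 + Z3 = 786 + j109.2 Ω.
Step 4 — Parallel with input shunt Z1: Z_in = Z1 || (Z2 + Z3) = 9.161e-05 - j0.2709 Ω = 0.2709∠-90.0° Ω.

Z = 9.161e-05 - j0.2709 Ω = 0.2709∠-90.0° Ω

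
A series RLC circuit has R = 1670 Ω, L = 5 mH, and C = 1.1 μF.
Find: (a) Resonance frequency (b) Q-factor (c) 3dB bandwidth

Step 1 — Resonance condition Im(Z)=0 gives ω₀ = 1/√(LC).
Step 2 — ω₀ = 1/√(0.005·1.1e-06) = 1.348e+04 rad/s.
Step 3 — f₀ = ω₀/(2π) = 2146 Hz.
Step 4 — Series Q: Q = ω₀L/R = 1.348e+04·0.005/1670 = 0.04037.
Step 5 — 3dB bandwidth: Δω = ω₀/Q = 3.34e+05 rad/s; BW = Δω/(2π) = 5.316e+04 Hz.

(a) f₀ = 2146 Hz  (b) Q = 0.04037  (c) BW = 5.316e+04 Hz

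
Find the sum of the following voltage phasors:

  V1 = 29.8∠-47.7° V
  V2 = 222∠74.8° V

Step 1 — Convert each phasor to rectangular form:
  V1 = 29.8·(cos(-47.7°) + j·sin(-47.7°)) = 20.06 - j22.04 V
  V2 = 222·(cos(74.8°) + j·sin(74.8°)) = 58.21 + j214.2 V
Step 2 — Sum components: V_total = 78.26 + j192.2 V.
Step 3 — Convert to polar: |V_total| = 207.5 V, ∠V_total = 67.8°.

V_total = 207.5∠67.8° V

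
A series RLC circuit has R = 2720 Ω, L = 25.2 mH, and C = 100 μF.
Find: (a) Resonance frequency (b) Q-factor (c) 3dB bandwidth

Step 1 — Resonance condition Im(Z)=0 gives ω₀ = 1/√(LC).
Step 2 — ω₀ = 1/√(0.0252·0.0001) = 629.9 rad/s.
Step 3 — f₀ = ω₀/(2π) = 100.3 Hz.
Step 4 — Series Q: Q = ω₀L/R = 629.9·0.0252/2720 = 0.005836.
Step 5 — 3dB bandwidth: Δω = ω₀/Q = 1.079e+05 rad/s; BW = Δω/(2π) = 1.718e+04 Hz.

(a) f₀ = 100.3 Hz  (b) Q = 0.005836  (c) BW = 1.718e+04 Hz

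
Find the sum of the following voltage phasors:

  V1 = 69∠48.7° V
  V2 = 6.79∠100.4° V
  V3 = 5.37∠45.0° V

Step 1 — Convert each phasor to rectangular form:
  V1 = 69·(cos(48.7°) + j·sin(48.7°)) = 45.54 + j51.84 V
  V2 = 6.79·(cos(100.4°) + j·sin(100.4°)) = -1.226 + j6.678 V
  V3 = 5.37·(cos(45.0°) + j·sin(45.0°)) = 3.797 + j3.797 V
Step 2 — Sum components: V_total = 48.11 + j62.31 V.
Step 3 — Convert to polar: |V_total| = 78.72 V, ∠V_total = 52.3°.

V_total = 78.72∠52.3° V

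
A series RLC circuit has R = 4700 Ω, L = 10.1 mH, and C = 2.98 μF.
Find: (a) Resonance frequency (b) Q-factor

Step 1 — Resonance condition Im(Z)=0 gives ω₀ = 1/√(LC).
Step 2 — ω₀ = 1/√(0.0101·2.98e-06) = 5764 rad/s.
Step 3 — f₀ = ω₀/(2π) = 917.4 Hz.
Step 4 — Series Q: Q = ω₀L/R = 5764·0.0101/4700 = 0.01239.

(a) f₀ = 917.4 Hz  (b) Q = 0.01239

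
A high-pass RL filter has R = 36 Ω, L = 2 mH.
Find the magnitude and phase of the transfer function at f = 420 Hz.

Step 1 — Angular frequency: ω = 2π·420 = 2639 rad/s.
Step 2 — Transfer function: H(jω) = jωL/(R + jωL).
Step 3 — Numerator jωL = j·5.278; denominator R + jωL = 36 + j5.278.
Step 4 — H = 0.02104 + j0.1435.
Step 5 — Magnitude: |H| = 0.1451 (-16.8 dB); phase: φ = 81.7°.

|H| = 0.1451 (-16.8 dB), φ = 81.7°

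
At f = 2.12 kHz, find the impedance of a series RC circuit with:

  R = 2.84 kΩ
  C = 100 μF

Step 1 — Angular frequency: ω = 2π·f = 2π·2120 = 1.332e+04 rad/s.
Step 2 — Component impedances:
  R: Z = R = 2840 Ω
  C: Z = 1/(jωC) = -j/(ω·C) = 0 - j0.7507 Ω
Step 3 — Series combination: Z_total = R + C = 2840 - j0.7507 Ω = 2840∠-0.0° Ω.

Z = 2840 - j0.7507 Ω = 2840∠-0.0° Ω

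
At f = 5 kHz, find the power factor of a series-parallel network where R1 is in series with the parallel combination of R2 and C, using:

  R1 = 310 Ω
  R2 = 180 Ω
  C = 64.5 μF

Step 1 — Angular frequency: ω = 2π·f = 2π·5000 = 3.142e+04 rad/s.
Step 2 — Component impedances:
  R1: Z = R = 310 Ω
  R2: Z = R = 180 Ω
  C: Z = 1/(jωC) = -j/(ω·C) = 0 - j0.4935 Ω
Step 3 — Parallel branch: R2 || C = 1/(1/R2 + 1/C) = 0.001353 - j0.4935 Ω.
Step 4 — Series with R1: Z_total = R1 + (R2 || C) = 310 - j0.4935 Ω = 310∠-0.1° Ω.
Step 5 — Power factor: PF = cos(φ) = Re(Z)/|Z| = 310/310 = 1.
Step 6 — Type: Im(Z) = -0.4935 ⇒ leading (phase φ = -0.1°).

PF = 1 (leading, φ = -0.1°)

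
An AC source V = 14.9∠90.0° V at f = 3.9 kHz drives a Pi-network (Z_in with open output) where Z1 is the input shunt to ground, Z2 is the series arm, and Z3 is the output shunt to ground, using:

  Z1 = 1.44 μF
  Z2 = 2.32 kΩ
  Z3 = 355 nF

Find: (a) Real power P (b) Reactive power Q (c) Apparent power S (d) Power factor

Step 1 — Angular frequency: ω = 2π·f = 2π·3900 = 2.45e+04 rad/s.
Step 2 — Component impedances:
  Z1: Z = 1/(jωC) = -j/(ω·C) = 0 - j28.34 Ω
  Z2: Z = R = 2320 Ω
  Z3: Z = 1/(jωC) = -j/(ω·C) = 0 - j115 Ω
Step 3 — With open output, the series arm Z2 and the output shunt Z3 appear in series to ground: Z2 + Z3 = 2320 - j115 Ω.
Step 4 — Parallel with input shunt Z1: Z_in = Z1 || (Z2 + Z3) = 0.3449 - j28.32 Ω = 28.32∠-89.3° Ω.
Step 5 — Source phasor: V = 14.9∠90.0° V = 0 + j14.9 V.
Step 6 — Current: I = V / Z = -0.5261 + j0.006407 A = 0.5261∠179.3° A.
Step 7 — Complex power: S = V·I* = 0.09546 - j7.839 VA.
Step 8 — Real power: P = Re(S) = 0.09546 W.
Step 9 — Reactive power: Q = Im(S) = -7.839 VAR.
Step 10 — Apparent power: |S| = 7.839 VA.
Step 11 — Power factor: PF = P/|S| = 0.01218 (leading).

(a) P = 0.09546 W  (b) Q = -7.839 VAR  (c) S = 7.839 VA  (d) PF = 0.01218 (leading)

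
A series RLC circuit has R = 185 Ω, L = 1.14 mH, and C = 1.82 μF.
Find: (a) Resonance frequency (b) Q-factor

Step 1 — Resonance condition Im(Z)=0 gives ω₀ = 1/√(LC).
Step 2 — ω₀ = 1/√(0.00114·1.82e-06) = 2.195e+04 rad/s.
Step 3 — f₀ = ω₀/(2π) = 3494 Hz.
Step 4 — Series Q: Q = ω₀L/R = 2.195e+04·0.00114/185 = 0.1353.

(a) f₀ = 3494 Hz  (b) Q = 0.1353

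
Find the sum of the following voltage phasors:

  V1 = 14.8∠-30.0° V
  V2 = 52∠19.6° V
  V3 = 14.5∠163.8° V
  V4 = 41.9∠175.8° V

Step 1 — Convert each phasor to rectangular form:
  V1 = 14.8·(cos(-30.0°) + j·sin(-30.0°)) = 12.82 - j7.4 V
  V2 = 52·(cos(19.6°) + j·sin(19.6°)) = 48.99 + j17.44 V
  V3 = 14.5·(cos(163.8°) + j·sin(163.8°)) = -13.92 + j4.045 V
  V4 = 41.9·(cos(175.8°) + j·sin(175.8°)) = -41.79 + j3.069 V
Step 2 — Sum components: V_total = 6.092 + j17.16 V.
Step 3 — Convert to polar: |V_total| = 18.21 V, ∠V_total = 70.5°.

V_total = 18.21∠70.5° V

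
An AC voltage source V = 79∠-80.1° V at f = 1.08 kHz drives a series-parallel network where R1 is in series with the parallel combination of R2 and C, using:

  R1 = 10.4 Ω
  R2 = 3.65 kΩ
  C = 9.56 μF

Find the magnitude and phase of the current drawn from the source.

Step 1 — Angular frequency: ω = 2π·f = 2π·1080 = 6786 rad/s.
Step 2 — Component impedances:
  R1: Z = R = 10.4 Ω
  R2: Z = R = 3650 Ω
  C: Z = 1/(jωC) = -j/(ω·C) = 0 - j15.41 Ω
Step 3 — Parallel branch: R2 || C = 1/(1/R2 + 1/C) = 0.0651 - j15.41 Ω.
Step 4 — Series with R1: Z_total = R1 + (R2 || C) = 10.47 - j15.41 Ω = 18.63∠-55.8° Ω.
Step 5 — Source phasor: V = 79∠-80.1° V = 13.58 - j77.82 V.
Step 6 — Ohm's law: I = V / Z_total = (13.58 - j77.82) / (10.47 - j15.41) = 3.865 - j1.743 A.
Step 7 — Convert to polar: |I| = 4.24 A, ∠I = -24.3°.

I = 4.24∠-24.3° A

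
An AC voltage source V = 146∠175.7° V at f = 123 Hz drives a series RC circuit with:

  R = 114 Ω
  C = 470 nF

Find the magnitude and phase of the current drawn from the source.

Step 1 — Angular frequency: ω = 2π·f = 2π·123 = 772.8 rad/s.
Step 2 — Component impedances:
  R: Z = R = 114 Ω
  C: Z = 1/(jωC) = -j/(ω·C) = 0 - j2753 Ω
Step 3 — Series combination: Z_total = R + C = 114 - j2753 Ω = 2755∠-87.6° Ω.
Step 4 — Source phasor: V = 146∠175.7° V = -145.6 + j10.95 V.
Step 5 — Ohm's law: I = V / Z_total = (-145.6 + j10.95) / (114 - j2753) = -0.006155 - j0.05263 A.
Step 6 — Convert to polar: |I| = 0.05299 A, ∠I = -96.7°.

I = 0.05299∠-96.7° A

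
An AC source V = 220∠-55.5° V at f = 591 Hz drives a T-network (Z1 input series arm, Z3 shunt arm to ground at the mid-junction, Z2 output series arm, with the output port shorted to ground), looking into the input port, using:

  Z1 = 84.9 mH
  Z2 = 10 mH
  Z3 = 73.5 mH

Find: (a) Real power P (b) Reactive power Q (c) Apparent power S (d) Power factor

Step 1 — Angular frequency: ω = 2π·f = 2π·591 = 3713 rad/s.
Step 2 — Component impedances:
  Z1: Z = jωL = j·3713·0.0849 = 0 + j315.3 Ω
  Z2: Z = jωL = j·3713·0.01 = 0 + j37.13 Ω
  Z3: Z = jωL = j·3713·0.0735 = 0 + j272.9 Ω
Step 3 — With the output port shorted to ground, the output series arm Z2 runs from the junction to ground; the shunt arm Z3 also runs from the junction to ground. They appear in parallel: Z3 || Z2 = 0 + j32.69 Ω.
Step 4 — Series with input arm Z1: Z_in = Z1 + (Z3 || Z2) = 0 + j348 Ω = 348∠90.0° Ω.
Step 5 — Source phasor: V = 220∠-55.5° V = 124.6 - j181.3 V.
Step 6 — Current: I = V / Z = -0.5211 - j0.3581 A = 0.6323∠-145.5° A.
Step 7 — Complex power: S = V·I* = 0 + j139.1 VA.
Step 8 — Real power: P = Re(S) = 0 W.
Step 9 — Reactive power: Q = Im(S) = 139.1 VAR.
Step 10 — Apparent power: |S| = 139.1 VA.
Step 11 — Power factor: PF = P/|S| = 0 (lagging).

(a) P = 0 W  (b) Q = 139.1 VAR  (c) S = 139.1 VA  (d) PF = 0 (lagging)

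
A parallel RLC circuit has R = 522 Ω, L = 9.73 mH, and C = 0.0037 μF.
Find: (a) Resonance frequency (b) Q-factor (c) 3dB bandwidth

Step 1 — Resonance: ω₀ = 1/√(LC) = 1/√(0.00973·3.7e-09) = 1.667e+05 rad/s.
Step 2 — f₀ = ω₀/(2π) = 2.653e+04 Hz.
Step 3 — Parallel Q: Q = R/(ω₀L) = 522/(1.667e+05·0.00973) = 0.3219.
Step 4 — Bandwidth: Δω = ω₀/Q = 5.178e+05 rad/s; BW = Δω/(2π) = 8.24e+04 Hz.

(a) f₀ = 2.653e+04 Hz  (b) Q = 0.3219  (c) BW = 8.24e+04 Hz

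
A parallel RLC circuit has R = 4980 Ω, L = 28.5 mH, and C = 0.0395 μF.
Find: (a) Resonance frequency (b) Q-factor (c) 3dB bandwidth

Step 1 — Resonance: ω₀ = 1/√(LC) = 1/√(0.0285·3.95e-08) = 2.98e+04 rad/s.
Step 2 — f₀ = ω₀/(2π) = 4744 Hz.
Step 3 — Parallel Q: Q = R/(ω₀L) = 4980/(2.98e+04·0.0285) = 5.863.
Step 4 — Bandwidth: Δω = ω₀/Q = 5084 rad/s; BW = Δω/(2π) = 809.1 Hz.

(a) f₀ = 4744 Hz  (b) Q = 5.863  (c) BW = 809.1 Hz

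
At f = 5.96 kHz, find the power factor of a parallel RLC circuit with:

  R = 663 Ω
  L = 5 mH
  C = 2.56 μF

Step 1 — Angular frequency: ω = 2π·f = 2π·5960 = 3.745e+04 rad/s.
Step 2 — Component impedances:
  R: Z = R = 663 Ω
  L: Z = jωL = j·3.745e+04·0.005 = 0 + j187.2 Ω
  C: Z = 1/(jωC) = -j/(ω·C) = 0 - j10.43 Ω
Step 3 — Parallel combination: 1/Z_total = 1/R + 1/L + 1/C; Z_total = 0.184 - j11.04 Ω = 11.05∠-89.0° Ω.
Step 4 — Power factor: PF = cos(φ) = Re(Z)/|Z| = 0.184/11.045 = 0.01666.
Step 5 — Type: Im(Z) = -11.04 ⇒ leading (phase φ = -89.0°).

PF = 0.01666 (leading, φ = -89.0°)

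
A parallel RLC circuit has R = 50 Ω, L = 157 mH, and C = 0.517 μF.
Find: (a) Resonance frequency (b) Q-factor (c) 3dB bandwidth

Step 1 — Resonance: ω₀ = 1/√(LC) = 1/√(0.157·5.17e-07) = 3510 rad/s.
Step 2 — f₀ = ω₀/(2π) = 558.6 Hz.
Step 3 — Parallel Q: Q = R/(ω₀L) = 50/(3510·0.157) = 0.09073.
Step 4 — Bandwidth: Δω = ω₀/Q = 3.868e+04 rad/s; BW = Δω/(2π) = 6157 Hz.

(a) f₀ = 558.6 Hz  (b) Q = 0.09073  (c) BW = 6157 Hz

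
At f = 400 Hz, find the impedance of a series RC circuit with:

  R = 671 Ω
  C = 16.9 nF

Step 1 — Angular frequency: ω = 2π·f = 2π·400 = 2513 rad/s.
Step 2 — Component impedances:
  R: Z = R = 671 Ω
  C: Z = 1/(jωC) = -j/(ω·C) = 0 - j2.354e+04 Ω
Step 3 — Series combination: Z_total = R + C = 671 - j2.354e+04 Ω = 2.355e+04∠-88.4° Ω.

Z = 671 - j2.354e+04 Ω = 2.355e+04∠-88.4° Ω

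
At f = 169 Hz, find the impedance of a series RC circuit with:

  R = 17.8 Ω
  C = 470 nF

Step 1 — Angular frequency: ω = 2π·f = 2π·169 = 1062 rad/s.
Step 2 — Component impedances:
  R: Z = R = 17.8 Ω
  C: Z = 1/(jωC) = -j/(ω·C) = 0 - j2004 Ω
Step 3 — Series combination: Z_total = R + C = 17.8 - j2004 Ω = 2004∠-89.5° Ω.

Z = 17.8 - j2004 Ω = 2004∠-89.5° Ω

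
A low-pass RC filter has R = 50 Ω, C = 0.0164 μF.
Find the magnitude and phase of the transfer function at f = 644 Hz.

Step 1 — Angular frequency: ω = 2π·644 = 4046 rad/s.
Step 2 — Transfer function: H(jω) = 1/(1 + jωRC).
Step 3 — Denominator: 1 + jωRC = 1 + j·4046·50·1.64e-08 = 1 + j0.003318.
Step 4 — H = 1 - j0.003318.
Step 5 — Magnitude: |H| = 1 (-0.0 dB); phase: φ = -0.2°.

|H| = 1 (-0.0 dB), φ = -0.2°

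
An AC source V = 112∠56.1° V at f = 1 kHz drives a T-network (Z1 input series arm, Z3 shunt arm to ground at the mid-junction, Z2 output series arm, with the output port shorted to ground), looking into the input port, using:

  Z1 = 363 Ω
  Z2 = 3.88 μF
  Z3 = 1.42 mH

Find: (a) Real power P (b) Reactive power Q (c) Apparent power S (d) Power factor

Step 1 — Angular frequency: ω = 2π·f = 2π·1000 = 6283 rad/s.
Step 2 — Component impedances:
  Z1: Z = R = 363 Ω
  Z2: Z = 1/(jωC) = -j/(ω·C) = 0 - j41.02 Ω
  Z3: Z = jωL = j·6283·0.00142 = 0 + j8.922 Ω
Step 3 — With the output port shorted to ground, the output series arm Z2 runs from the junction to ground; the shunt arm Z3 also runs from the junction to ground. They appear in parallel: Z3 || Z2 = 0 + j11.4 Ω.
Step 4 — Series with input arm Z1: Z_in = Z1 + (Z3 || Z2) = 363 + j11.4 Ω = 363.2∠1.8° Ω.
Step 5 — Source phasor: V = 112∠56.1° V = 62.47 + j92.96 V.
Step 6 — Current: I = V / Z = 0.18 + j0.2504 A = 0.3084∠54.3° A.
Step 7 — Complex power: S = V·I* = 34.52 + j1.084 VA.
Step 8 — Real power: P = Re(S) = 34.52 W.
Step 9 — Reactive power: Q = Im(S) = 1.084 VAR.
Step 10 — Apparent power: |S| = 34.54 VA.
Step 11 — Power factor: PF = P/|S| = 0.9995 (lagging).

(a) P = 34.52 W  (b) Q = 1.084 VAR  (c) S = 34.54 VA  (d) PF = 0.9995 (lagging)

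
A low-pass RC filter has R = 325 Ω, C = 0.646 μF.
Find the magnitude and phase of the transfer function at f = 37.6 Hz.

Step 1 — Angular frequency: ω = 2π·37.6 = 236.2 rad/s.
Step 2 — Transfer function: H(jω) = 1/(1 + jωRC).
Step 3 — Denominator: 1 + jωRC = 1 + j·236.2·325·6.46e-07 = 1 + j0.0496.
Step 4 — H = 0.9975 - j0.04948.
Step 5 — Magnitude: |H| = 0.9988 (-0.0 dB); phase: φ = -2.8°.

|H| = 0.9988 (-0.0 dB), φ = -2.8°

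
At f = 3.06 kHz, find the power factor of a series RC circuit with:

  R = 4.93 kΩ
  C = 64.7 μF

Step 1 — Angular frequency: ω = 2π·f = 2π·3060 = 1.923e+04 rad/s.
Step 2 — Component impedances:
  R: Z = R = 4930 Ω
  C: Z = 1/(jωC) = -j/(ω·C) = 0 - j0.8039 Ω
Step 3 — Series combination: Z_total = R + C = 4930 - j0.8039 Ω = 4930∠-0.0° Ω.
Step 4 — Power factor: PF = cos(φ) = Re(Z)/|Z| = 4930/4930 = 1.
Step 5 — Type: Im(Z) = -0.8039 ⇒ leading (phase φ = -0.0°).

PF = 1 (leading, φ = -0.0°)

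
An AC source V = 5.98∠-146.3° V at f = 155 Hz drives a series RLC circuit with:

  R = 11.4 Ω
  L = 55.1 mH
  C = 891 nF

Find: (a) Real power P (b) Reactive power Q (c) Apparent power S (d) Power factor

Step 1 — Angular frequency: ω = 2π·f = 2π·155 = 973.9 rad/s.
Step 2 — Component impedances:
  R: Z = R = 11.4 Ω
  L: Z = jωL = j·973.9·0.0551 = 0 + j53.66 Ω
  C: Z = 1/(jωC) = -j/(ω·C) = 0 - j1152 Ω
Step 3 — Series combination: Z_total = R + L + C = 11.4 - j1099 Ω = 1099∠-89.4° Ω.
Step 4 — Source phasor: V = 5.98∠-146.3° V = -4.975 - j3.318 V.
Step 5 — Current: I = V / Z = 0.002972 - j0.004559 A = 0.005442∠-56.9° A.
Step 6 — Complex power: S = V·I* = 0.0003376 - j0.03254 VA.
Step 7 — Real power: P = Re(S) = 0.0003376 W.
Step 8 — Reactive power: Q = Im(S) = -0.03254 VAR.
Step 9 — Apparent power: |S| = 0.03254 VA.
Step 10 — Power factor: PF = P/|S| = 0.01037 (leading).

(a) P = 0.0003376 W  (b) Q = -0.03254 VAR  (c) S = 0.03254 VA  (d) PF = 0.01037 (leading)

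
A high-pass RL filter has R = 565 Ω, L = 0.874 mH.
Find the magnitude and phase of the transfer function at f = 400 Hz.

Step 1 — Angular frequency: ω = 2π·400 = 2513 rad/s.
Step 2 — Transfer function: H(jω) = jωL/(R + jωL).
Step 3 — Numerator jωL = j·2.197; denominator R + jωL = 565 + j2.197.
Step 4 — H = 1.511e-05 + j0.003888.
Step 5 — Magnitude: |H| = 0.003888 (-48.2 dB); phase: φ = 89.8°.

|H| = 0.003888 (-48.2 dB), φ = 89.8°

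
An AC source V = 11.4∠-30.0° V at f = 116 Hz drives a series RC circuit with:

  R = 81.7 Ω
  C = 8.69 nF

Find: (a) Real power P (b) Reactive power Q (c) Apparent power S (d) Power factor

Step 1 — Angular frequency: ω = 2π·f = 2π·116 = 728.8 rad/s.
Step 2 — Component impedances:
  R: Z = R = 81.7 Ω
  C: Z = 1/(jωC) = -j/(ω·C) = 0 - j1.579e+05 Ω
Step 3 — Series combination: Z_total = R + C = 81.7 - j1.579e+05 Ω = 1.579e+05∠-90.0° Ω.
Step 4 — Source phasor: V = 11.4∠-30.0° V = 9.873 - j5.7 V.
Step 5 — Current: I = V / Z = 3.613e-05 + j6.251e-05 A = 7.22e-05∠60.0° A.
Step 6 — Complex power: S = V·I* = 4.259e-07 - j0.0008231 VA.
Step 7 — Real power: P = Re(S) = 4.259e-07 W.
Step 8 — Reactive power: Q = Im(S) = -0.0008231 VAR.
Step 9 — Apparent power: |S| = 0.0008231 VA.
Step 10 — Power factor: PF = P/|S| = 0.0005175 (leading).

(a) P = 4.259e-07 W  (b) Q = -0.0008231 VAR  (c) S = 0.0008231 VA  (d) PF = 0.0005175 (leading)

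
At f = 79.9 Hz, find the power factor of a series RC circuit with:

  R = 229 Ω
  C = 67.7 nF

Step 1 — Angular frequency: ω = 2π·f = 2π·79.9 = 502 rad/s.
Step 2 — Component impedances:
  R: Z = R = 229 Ω
  C: Z = 1/(jωC) = -j/(ω·C) = 0 - j2.942e+04 Ω
Step 3 — Series combination: Z_total = R + C = 229 - j2.942e+04 Ω = 2.942e+04∠-89.6° Ω.
Step 4 — Power factor: PF = cos(φ) = Re(Z)/|Z| = 229/29424 = 0.007783.
Step 5 — Type: Im(Z) = -2.942e+04 ⇒ leading (phase φ = -89.6°).

PF = 0.007783 (leading, φ = -89.6°)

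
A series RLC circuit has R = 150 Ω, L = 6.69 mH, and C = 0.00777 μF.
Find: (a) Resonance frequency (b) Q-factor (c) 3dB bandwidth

Step 1 — Resonance condition Im(Z)=0 gives ω₀ = 1/√(LC).
Step 2 — ω₀ = 1/√(0.00669·7.77e-09) = 1.387e+05 rad/s.
Step 3 — f₀ = ω₀/(2π) = 2.207e+04 Hz.
Step 4 — Series Q: Q = ω₀L/R = 1.387e+05·0.00669/150 = 6.186.
Step 5 — 3dB bandwidth: Δω = ω₀/Q = 2.242e+04 rad/s; BW = Δω/(2π) = 3568 Hz.

(a) f₀ = 2.207e+04 Hz  (b) Q = 6.186  (c) BW = 3568 Hz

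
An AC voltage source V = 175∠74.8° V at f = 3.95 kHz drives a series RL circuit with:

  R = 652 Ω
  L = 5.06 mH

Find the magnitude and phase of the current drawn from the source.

Step 1 — Angular frequency: ω = 2π·f = 2π·3950 = 2.482e+04 rad/s.
Step 2 — Component impedances:
  R: Z = R = 652 Ω
  L: Z = jωL = j·2.482e+04·0.00506 = 0 + j125.6 Ω
Step 3 — Series combination: Z_total = R + L = 652 + j125.6 Ω = 664∠10.9° Ω.
Step 4 — Source phasor: V = 175∠74.8° V = 45.88 + j168.9 V.
Step 5 — Ohm's law: I = V / Z_total = (45.88 + j168.9) / (652 + j125.6) = 0.116 + j0.2367 A.
Step 6 — Convert to polar: |I| = 0.2636 A, ∠I = 63.9°.

I = 0.2636∠63.9° A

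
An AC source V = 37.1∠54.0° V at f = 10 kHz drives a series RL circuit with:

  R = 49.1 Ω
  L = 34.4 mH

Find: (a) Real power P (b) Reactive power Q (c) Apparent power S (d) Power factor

Step 1 — Angular frequency: ω = 2π·f = 2π·1e+04 = 6.283e+04 rad/s.
Step 2 — Component impedances:
  R: Z = R = 49.1 Ω
  L: Z = jωL = j·6.283e+04·0.0344 = 0 + j2161 Ω
Step 3 — Series combination: Z_total = R + L = 49.1 + j2161 Ω = 2162∠88.7° Ω.
Step 4 — Source phasor: V = 37.1∠54.0° V = 21.81 + j30.01 V.
Step 5 — Current: I = V / Z = 0.01411 - j0.009769 A = 0.01716∠-34.7° A.
Step 6 — Complex power: S = V·I* = 0.01446 + j0.6365 VA.
Step 7 — Real power: P = Re(S) = 0.01446 W.
Step 8 — Reactive power: Q = Im(S) = 0.6365 VAR.
Step 9 — Apparent power: |S| = 0.6366 VA.
Step 10 — Power factor: PF = P/|S| = 0.02271 (lagging).

(a) P = 0.01446 W  (b) Q = 0.6365 VAR  (c) S = 0.6366 VA  (d) PF = 0.02271 (lagging)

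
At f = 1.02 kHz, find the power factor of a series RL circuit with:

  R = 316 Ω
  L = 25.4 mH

Step 1 — Angular frequency: ω = 2π·f = 2π·1020 = 6409 rad/s.
Step 2 — Component impedances:
  R: Z = R = 316 Ω
  L: Z = jωL = j·6409·0.0254 = 0 + j162.8 Ω
Step 3 — Series combination: Z_total = R + L = 316 + j162.8 Ω = 355.5∠27.3° Ω.
Step 4 — Power factor: PF = cos(φ) = Re(Z)/|Z| = 316/355.46 = 0.889.
Step 5 — Type: Im(Z) = 162.8 ⇒ lagging (phase φ = 27.3°).

PF = 0.889 (lagging, φ = 27.3°)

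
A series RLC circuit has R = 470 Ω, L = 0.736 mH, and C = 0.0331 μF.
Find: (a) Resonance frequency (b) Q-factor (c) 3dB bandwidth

Step 1 — Resonance condition Im(Z)=0 gives ω₀ = 1/√(LC).
Step 2 — ω₀ = 1/√(0.000736·3.31e-08) = 2.026e+05 rad/s.
Step 3 — f₀ = ω₀/(2π) = 3.225e+04 Hz.
Step 4 — Series Q: Q = ω₀L/R = 2.026e+05·0.000736/470 = 0.3173.
Step 5 — 3dB bandwidth: Δω = ω₀/Q = 6.386e+05 rad/s; BW = Δω/(2π) = 1.016e+05 Hz.

(a) f₀ = 3.225e+04 Hz  (b) Q = 0.3173  (c) BW = 1.016e+05 Hz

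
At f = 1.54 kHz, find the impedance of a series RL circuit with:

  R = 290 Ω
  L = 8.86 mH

Step 1 — Angular frequency: ω = 2π·f = 2π·1540 = 9676 rad/s.
Step 2 — Component impedances:
  R: Z = R = 290 Ω
  L: Z = jωL = j·9676·0.00886 = 0 + j85.73 Ω
Step 3 — Series combination: Z_total = R + L = 290 + j85.73 Ω = 302.4∠16.5° Ω.

Z = 290 + j85.73 Ω = 302.4∠16.5° Ω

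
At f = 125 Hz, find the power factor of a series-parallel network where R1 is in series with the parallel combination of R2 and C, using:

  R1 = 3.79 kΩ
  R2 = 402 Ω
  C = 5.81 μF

Step 1 — Angular frequency: ω = 2π·f = 2π·125 = 785.4 rad/s.
Step 2 — Component impedances:
  R1: Z = R = 3790 Ω
  R2: Z = R = 402 Ω
  C: Z = 1/(jωC) = -j/(ω·C) = 0 - j219.1 Ω
Step 3 — Parallel branch: R2 || C = 1/(1/R2 + 1/C) = 92.1 - j168.9 Ω.
Step 4 — Series with R1: Z_total = R1 + (R2 || C) = 3882 - j168.9 Ω = 3886∠-2.5° Ω.
Step 5 — Power factor: PF = cos(φ) = Re(Z)/|Z| = 3882.1/3885.77 = 0.9991.
Step 6 — Type: Im(Z) = -168.9 ⇒ leading (phase φ = -2.5°).

PF = 0.9991 (leading, φ = -2.5°)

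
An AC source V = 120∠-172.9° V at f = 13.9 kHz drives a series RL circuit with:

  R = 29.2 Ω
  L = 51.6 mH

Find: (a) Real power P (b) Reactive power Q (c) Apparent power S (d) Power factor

Step 1 — Angular frequency: ω = 2π·f = 2π·1.39e+04 = 8.734e+04 rad/s.
Step 2 — Component impedances:
  R: Z = R = 29.2 Ω
  L: Z = jωL = j·8.734e+04·0.0516 = 0 + j4507 Ω
Step 3 — Series combination: Z_total = R + L = 29.2 + j4507 Ω = 4507∠89.6° Ω.
Step 4 — Source phasor: V = 120∠-172.9° V = -119.1 - j14.83 V.
Step 5 — Current: I = V / Z = -0.003462 + j0.0264 A = 0.02663∠97.5° A.
Step 6 — Complex power: S = V·I* = 0.0207 + j3.195 VA.
Step 7 — Real power: P = Re(S) = 0.0207 W.
Step 8 — Reactive power: Q = Im(S) = 3.195 VAR.
Step 9 — Apparent power: |S| = 3.195 VA.
Step 10 — Power factor: PF = P/|S| = 0.006479 (lagging).

(a) P = 0.0207 W  (b) Q = 3.195 VAR  (c) S = 3.195 VA  (d) PF = 0.006479 (lagging)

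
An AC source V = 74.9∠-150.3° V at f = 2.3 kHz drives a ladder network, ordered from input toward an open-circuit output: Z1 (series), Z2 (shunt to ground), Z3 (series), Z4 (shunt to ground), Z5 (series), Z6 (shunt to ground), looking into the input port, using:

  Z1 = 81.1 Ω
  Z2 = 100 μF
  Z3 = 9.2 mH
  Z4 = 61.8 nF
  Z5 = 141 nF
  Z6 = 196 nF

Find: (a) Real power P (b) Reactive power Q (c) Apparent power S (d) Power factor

Step 1 — Angular frequency: ω = 2π·f = 2π·2300 = 1.445e+04 rad/s.
Step 2 — Component impedances:
  Z1: Z = R = 81.1 Ω
  Z2: Z = 1/(jωC) = -j/(ω·C) = 0 - j0.692 Ω
  Z3: Z = jωL = j·1.445e+04·0.0092 = 0 + j133 Ω
  Z4: Z = 1/(jωC) = -j/(ω·C) = 0 - j1120 Ω
  Z5: Z = 1/(jωC) = -j/(ω·C) = 0 - j490.8 Ω
  Z6: Z = 1/(jωC) = -j/(ω·C) = 0 - j353.1 Ω
Step 3 — Ladder network (open output): work backward from the far end, alternating series and parallel combinations. Z_in = 81.1 - j0.6906 Ω = 81.1∠-0.5° Ω.
Step 4 — Source phasor: V = 74.9∠-150.3° V = -65.06 - j37.11 V.
Step 5 — Current: I = V / Z = -0.7983 - j0.4644 A = 0.9235∠-149.8° A.
Step 6 — Complex power: S = V·I* = 69.17 - j0.589 VA.
Step 7 — Real power: P = Re(S) = 69.17 W.
Step 8 — Reactive power: Q = Im(S) = -0.589 VAR.
Step 9 — Apparent power: |S| = 69.17 VA.
Step 10 — Power factor: PF = P/|S| = 1 (leading).

(a) P = 69.17 W  (b) Q = -0.589 VAR  (c) S = 69.17 VA  (d) PF = 1 (leading)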